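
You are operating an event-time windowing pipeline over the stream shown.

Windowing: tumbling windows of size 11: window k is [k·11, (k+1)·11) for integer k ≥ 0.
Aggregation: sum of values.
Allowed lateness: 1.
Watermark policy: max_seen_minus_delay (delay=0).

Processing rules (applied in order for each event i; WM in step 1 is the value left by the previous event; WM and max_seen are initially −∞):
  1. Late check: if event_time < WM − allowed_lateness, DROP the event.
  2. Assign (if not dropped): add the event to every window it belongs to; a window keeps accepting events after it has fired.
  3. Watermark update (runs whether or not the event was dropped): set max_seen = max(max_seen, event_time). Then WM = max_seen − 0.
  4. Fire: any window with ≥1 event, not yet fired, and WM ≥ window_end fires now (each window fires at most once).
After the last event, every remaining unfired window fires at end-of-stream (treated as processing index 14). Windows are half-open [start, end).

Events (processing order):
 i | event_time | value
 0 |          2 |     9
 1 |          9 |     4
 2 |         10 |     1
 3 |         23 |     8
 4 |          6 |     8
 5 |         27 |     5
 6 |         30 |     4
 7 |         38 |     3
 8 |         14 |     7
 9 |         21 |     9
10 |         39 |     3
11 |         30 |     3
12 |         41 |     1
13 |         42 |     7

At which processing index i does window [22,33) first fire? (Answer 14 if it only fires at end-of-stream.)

i=0 t=2 v=9: → [0,11); WM=2
i=1 t=9 v=4: → [0,11); WM=9
i=2 t=10 v=1: → [0,11); WM=10
i=3 t=23 v=8: → [22,33); WM=23; [0,11) fires=14
i=4 t=6 v=8: DROP (t<23-1); WM=23
i=5 t=27 v=5: → [22,33); WM=27
i=6 t=30 v=4: → [22,33); WM=30
i=7 t=38 v=3: → [33,44); WM=38; [22,33) fires=17
i=8 t=14 v=7: DROP (t<38-1); WM=38
i=9 t=21 v=9: DROP (t<38-1); WM=38
i=10 t=39 v=3: → [33,44); WM=39
i=11 t=30 v=3: DROP (t<39-1); WM=39
i=12 t=41 v=1: → [33,44); WM=41
i=13 t=42 v=7: → [33,44); WM=42

7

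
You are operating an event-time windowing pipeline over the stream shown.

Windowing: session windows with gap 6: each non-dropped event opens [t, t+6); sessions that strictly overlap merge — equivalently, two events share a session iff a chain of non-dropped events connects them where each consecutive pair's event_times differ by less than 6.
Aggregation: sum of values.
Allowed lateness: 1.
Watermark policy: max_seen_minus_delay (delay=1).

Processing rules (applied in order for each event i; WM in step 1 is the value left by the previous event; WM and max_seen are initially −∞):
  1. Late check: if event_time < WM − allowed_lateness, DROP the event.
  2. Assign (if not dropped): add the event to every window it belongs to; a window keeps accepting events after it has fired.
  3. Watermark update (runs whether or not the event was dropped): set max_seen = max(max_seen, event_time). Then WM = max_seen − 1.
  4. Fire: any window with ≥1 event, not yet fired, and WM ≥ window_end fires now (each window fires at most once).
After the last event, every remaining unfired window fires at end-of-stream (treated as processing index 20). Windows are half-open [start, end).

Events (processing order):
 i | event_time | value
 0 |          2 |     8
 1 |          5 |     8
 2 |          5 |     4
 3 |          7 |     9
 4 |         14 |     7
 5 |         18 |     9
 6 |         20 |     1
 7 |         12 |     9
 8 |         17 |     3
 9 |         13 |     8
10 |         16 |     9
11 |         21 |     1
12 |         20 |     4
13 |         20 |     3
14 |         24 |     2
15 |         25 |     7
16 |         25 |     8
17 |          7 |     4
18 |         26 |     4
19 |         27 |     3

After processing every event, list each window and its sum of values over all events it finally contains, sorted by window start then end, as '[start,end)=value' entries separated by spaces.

[2,13)=29 [14,33)=49

i=0 t=2 v=8: → [2,8); WM=1
i=1 t=5 v=8: → [2,11); WM=4
i=2 t=5 v=4: → [2,11); WM=4
i=3 t=7 v=9: → [2,13); WM=6
i=4 t=14 v=7: → [14,20); WM=13
i=5 t=18 v=9: → [14,24); WM=17
i=6 t=20 v=1: → [14,26); WM=19
i=7 t=12 v=9: DROP (t<19-1); WM=19
i=8 t=17 v=3: DROP (t<19-1); WM=19
i=9 t=13 v=8: DROP (t<19-1); WM=19
i=10 t=16 v=9: DROP (t<19-1); WM=19
i=11 t=21 v=1: → [14,27); WM=20
i=12 t=20 v=4: → [14,27); WM=20
i=13 t=20 v=3: → [14,27); WM=20
i=14 t=24 v=2: → [14,30); WM=23
i=15 t=25 v=7: → [14,31); WM=24
i=16 t=25 v=8: → [14,31); WM=24
i=17 t=7 v=4: DROP (t<24-1); WM=24
i=18 t=26 v=4: → [14,32); WM=25
i=19 t=27 v=3: → [14,33); WM=26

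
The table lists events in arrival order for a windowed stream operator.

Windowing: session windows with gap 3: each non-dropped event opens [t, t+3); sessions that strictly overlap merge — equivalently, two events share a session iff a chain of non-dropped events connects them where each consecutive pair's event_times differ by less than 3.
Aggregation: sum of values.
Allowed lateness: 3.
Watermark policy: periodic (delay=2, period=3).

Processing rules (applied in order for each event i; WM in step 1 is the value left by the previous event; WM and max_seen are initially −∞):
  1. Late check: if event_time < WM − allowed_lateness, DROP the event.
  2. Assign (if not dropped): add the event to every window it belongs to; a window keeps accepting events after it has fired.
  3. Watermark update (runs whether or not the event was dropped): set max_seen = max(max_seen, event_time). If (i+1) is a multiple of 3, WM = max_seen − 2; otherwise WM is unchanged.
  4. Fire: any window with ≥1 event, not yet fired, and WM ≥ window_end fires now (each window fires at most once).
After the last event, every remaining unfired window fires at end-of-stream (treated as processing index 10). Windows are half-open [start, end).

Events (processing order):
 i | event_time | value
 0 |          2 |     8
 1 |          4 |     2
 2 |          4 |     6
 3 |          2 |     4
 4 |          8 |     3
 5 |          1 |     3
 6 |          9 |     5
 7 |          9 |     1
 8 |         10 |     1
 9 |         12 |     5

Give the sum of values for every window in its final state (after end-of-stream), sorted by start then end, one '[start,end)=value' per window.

[1,7)=23 [8,15)=15

i=0 t=2 v=8: → [2,5); WM=−∞
i=1 t=4 v=2: → [2,7); WM=−∞
i=2 t=4 v=6: → [2,7); WM=2
i=3 t=2 v=4: → [2,7); WM=2
i=4 t=8 v=3: → [8,11); WM=2
i=5 t=1 v=3: → [1,7); WM=6
i=6 t=9 v=5: → [8,12); WM=6
i=7 t=9 v=1: → [8,12); WM=6
i=8 t=10 v=1: → [8,13); WM=8
i=9 t=12 v=5: → [8,15); WM=8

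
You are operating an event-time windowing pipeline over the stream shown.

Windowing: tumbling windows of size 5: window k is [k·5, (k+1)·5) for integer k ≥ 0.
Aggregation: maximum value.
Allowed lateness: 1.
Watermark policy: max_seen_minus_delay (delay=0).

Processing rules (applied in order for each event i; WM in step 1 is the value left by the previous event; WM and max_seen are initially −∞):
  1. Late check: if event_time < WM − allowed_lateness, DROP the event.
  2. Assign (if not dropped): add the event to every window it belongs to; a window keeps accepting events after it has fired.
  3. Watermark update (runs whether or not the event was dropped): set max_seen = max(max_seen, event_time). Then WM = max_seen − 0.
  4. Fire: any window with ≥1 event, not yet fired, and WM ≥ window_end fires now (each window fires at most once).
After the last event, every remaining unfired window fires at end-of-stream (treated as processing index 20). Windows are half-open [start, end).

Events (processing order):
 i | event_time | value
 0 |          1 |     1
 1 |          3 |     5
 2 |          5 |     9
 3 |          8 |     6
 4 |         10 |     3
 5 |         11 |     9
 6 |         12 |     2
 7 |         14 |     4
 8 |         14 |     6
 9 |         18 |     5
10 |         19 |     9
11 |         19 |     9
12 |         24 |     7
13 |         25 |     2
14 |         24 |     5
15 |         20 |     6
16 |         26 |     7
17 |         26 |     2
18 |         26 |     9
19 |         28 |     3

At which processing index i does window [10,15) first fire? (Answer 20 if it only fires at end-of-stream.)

9

i=0 t=1 v=1: → [0,5); WM=1
i=1 t=3 v=5: → [0,5); WM=3
i=2 t=5 v=9: → [5,10); WM=5; [0,5) fires=5
i=3 t=8 v=6: → [5,10); WM=8
i=4 t=10 v=3: → [10,15); WM=10; [5,10) fires=9
i=5 t=11 v=9: → [10,15); WM=11
i=6 t=12 v=2: → [10,15); WM=12
i=7 t=14 v=4: → [10,15); WM=14
i=8 t=14 v=6: → [10,15); WM=14
i=9 t=18 v=5: → [15,20); WM=18; [10,15) fires=9
i=10 t=19 v=9: → [15,20); WM=19
i=11 t=19 v=9: → [15,20); WM=19
i=12 t=24 v=7: → [20,25); WM=24; [15,20) fires=9
i=13 t=25 v=2: → [25,30); WM=25; [20,25) fires=7
i=14 t=24 v=5: → [20,25); WM=25
i=15 t=20 v=6: DROP (t<25-1); WM=25
i=16 t=26 v=7: → [25,30); WM=26
i=17 t=26 v=2: → [25,30); WM=26
i=18 t=26 v=9: → [25,30); WM=26
i=19 t=28 v=3: → [25,30); WM=28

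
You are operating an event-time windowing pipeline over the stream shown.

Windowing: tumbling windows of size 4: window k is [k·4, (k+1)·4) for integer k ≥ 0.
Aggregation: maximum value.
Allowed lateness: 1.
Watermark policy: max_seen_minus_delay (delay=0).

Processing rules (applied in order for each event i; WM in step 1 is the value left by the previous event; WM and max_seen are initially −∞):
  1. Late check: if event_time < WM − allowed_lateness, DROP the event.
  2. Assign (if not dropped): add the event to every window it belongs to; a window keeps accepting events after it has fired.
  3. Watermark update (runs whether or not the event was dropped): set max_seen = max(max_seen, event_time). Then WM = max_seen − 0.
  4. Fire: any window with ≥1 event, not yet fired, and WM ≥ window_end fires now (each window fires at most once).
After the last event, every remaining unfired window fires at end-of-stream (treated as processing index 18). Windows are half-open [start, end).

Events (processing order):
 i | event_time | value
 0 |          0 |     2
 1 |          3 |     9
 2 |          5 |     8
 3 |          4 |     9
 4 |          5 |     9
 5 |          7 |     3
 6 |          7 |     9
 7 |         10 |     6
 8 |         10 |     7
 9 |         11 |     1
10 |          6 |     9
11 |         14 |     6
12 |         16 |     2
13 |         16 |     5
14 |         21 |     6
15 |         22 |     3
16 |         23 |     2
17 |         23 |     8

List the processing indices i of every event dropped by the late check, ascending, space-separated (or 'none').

10

i=0 t=0 v=2: → [0,4); WM=0
i=1 t=3 v=9: → [0,4); WM=3
i=2 t=5 v=8: → [4,8); WM=5; [0,4) fires=9
i=3 t=4 v=9: → [4,8); WM=5
i=4 t=5 v=9: → [4,8); WM=5
i=5 t=7 v=3: → [4,8); WM=7
i=6 t=7 v=9: → [4,8); WM=7
i=7 t=10 v=6: → [8,12); WM=10; [4,8) fires=9
i=8 t=10 v=7: → [8,12); WM=10
i=9 t=11 v=1: → [8,12); WM=11
i=10 t=6 v=9: DROP (t<11-1); WM=11
i=11 t=14 v=6: → [12,16); WM=14; [8,12) fires=7
i=12 t=16 v=2: → [16,20); WM=16; [12,16) fires=6
i=13 t=16 v=5: → [16,20); WM=16
i=14 t=21 v=6: → [20,24); WM=21; [16,20) fires=5
i=15 t=22 v=3: → [20,24); WM=22
i=16 t=23 v=2: → [20,24); WM=23
i=17 t=23 v=8: → [20,24); WM=23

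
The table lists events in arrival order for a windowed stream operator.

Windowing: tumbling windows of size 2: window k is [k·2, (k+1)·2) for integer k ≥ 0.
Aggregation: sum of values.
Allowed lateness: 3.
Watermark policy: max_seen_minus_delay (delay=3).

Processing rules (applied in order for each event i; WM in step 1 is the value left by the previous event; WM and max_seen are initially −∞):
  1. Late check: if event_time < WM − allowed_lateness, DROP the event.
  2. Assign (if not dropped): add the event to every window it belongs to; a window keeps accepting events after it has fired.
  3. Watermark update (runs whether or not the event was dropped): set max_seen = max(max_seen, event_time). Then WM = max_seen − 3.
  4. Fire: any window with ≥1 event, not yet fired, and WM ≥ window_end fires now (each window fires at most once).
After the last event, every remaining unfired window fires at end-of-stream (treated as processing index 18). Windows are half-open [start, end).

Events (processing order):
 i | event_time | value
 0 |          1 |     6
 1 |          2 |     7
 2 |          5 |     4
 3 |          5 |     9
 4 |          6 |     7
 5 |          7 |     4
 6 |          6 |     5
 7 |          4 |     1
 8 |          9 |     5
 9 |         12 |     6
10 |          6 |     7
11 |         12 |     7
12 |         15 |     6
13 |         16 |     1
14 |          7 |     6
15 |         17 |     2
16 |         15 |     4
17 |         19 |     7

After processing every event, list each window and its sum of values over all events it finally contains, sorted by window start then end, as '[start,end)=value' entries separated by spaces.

[0,2)=6 [2,4)=7 [4,6)=14 [6,8)=23 [8,10)=5 [12,14)=13 [14,16)=10 [16,18)=3 [18,20)=7

i=0 t=1 v=6: → [0,2); WM=-2
i=1 t=2 v=7: → [2,4); WM=-1
i=2 t=5 v=4: → [4,6); WM=2; [0,2) fires=6
i=3 t=5 v=9: → [4,6); WM=2
i=4 t=6 v=7: → [6,8); WM=3
i=5 t=7 v=4: → [6,8); WM=4; [2,4) fires=7
i=6 t=6 v=5: → [6,8); WM=4
i=7 t=4 v=1: → [4,6); WM=4
i=8 t=9 v=5: → [8,10); WM=6; [4,6) fires=14
i=9 t=12 v=6: → [12,14); WM=9; [6,8) fires=16
i=10 t=6 v=7: → [6,8); WM=9
i=11 t=12 v=7: → [12,14); WM=9
i=12 t=15 v=6: → [14,16); WM=12; [8,10) fires=5
i=13 t=16 v=1: → [16,18); WM=13
i=14 t=7 v=6: DROP (t<13-3); WM=13
i=15 t=17 v=2: → [16,18); WM=14; [12,14) fires=13
i=16 t=15 v=4: → [14,16); WM=14
i=17 t=19 v=7: → [18,20); WM=16; [14,16) fires=10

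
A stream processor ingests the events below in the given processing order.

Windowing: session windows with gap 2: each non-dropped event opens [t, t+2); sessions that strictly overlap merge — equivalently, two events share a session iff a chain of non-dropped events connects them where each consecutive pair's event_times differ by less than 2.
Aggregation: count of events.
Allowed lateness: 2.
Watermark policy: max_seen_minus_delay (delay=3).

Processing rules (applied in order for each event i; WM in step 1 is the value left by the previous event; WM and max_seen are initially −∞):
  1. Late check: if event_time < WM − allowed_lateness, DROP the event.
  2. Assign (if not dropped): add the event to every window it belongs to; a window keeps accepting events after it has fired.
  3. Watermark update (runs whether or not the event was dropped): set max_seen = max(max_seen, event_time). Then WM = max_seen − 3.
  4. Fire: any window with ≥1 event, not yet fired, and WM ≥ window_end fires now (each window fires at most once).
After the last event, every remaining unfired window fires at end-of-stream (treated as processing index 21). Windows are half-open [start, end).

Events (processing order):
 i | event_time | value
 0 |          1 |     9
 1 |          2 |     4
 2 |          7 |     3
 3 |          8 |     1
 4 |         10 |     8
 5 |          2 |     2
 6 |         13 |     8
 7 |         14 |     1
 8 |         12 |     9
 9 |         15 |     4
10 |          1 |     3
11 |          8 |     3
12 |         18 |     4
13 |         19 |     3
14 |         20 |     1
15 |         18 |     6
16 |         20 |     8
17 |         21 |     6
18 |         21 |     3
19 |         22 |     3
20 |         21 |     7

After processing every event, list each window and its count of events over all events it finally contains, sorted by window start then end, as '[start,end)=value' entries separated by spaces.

i=0 t=1 v=9: → [1,3); WM=-2
i=1 t=2 v=4: → [1,4); WM=-1
i=2 t=7 v=3: → [7,9); WM=4
i=3 t=8 v=1: → [7,10); WM=5
i=4 t=10 v=8: → [10,12); WM=7
i=5 t=2 v=2: DROP (t<7-2); WM=7
i=6 t=13 v=8: → [13,15); WM=10
i=7 t=14 v=1: → [13,16); WM=11
i=8 t=12 v=9: → [12,16); WM=11
i=9 t=15 v=4: → [12,17); WM=12
i=10 t=1 v=3: DROP (t<12-2); WM=12
i=11 t=8 v=3: DROP (t<12-2); WM=12
i=12 t=18 v=4: → [18,20); WM=15
i=13 t=19 v=3: → [18,21); WM=16
i=14 t=20 v=1: → [18,22); WM=17
i=15 t=18 v=6: → [18,22); WM=17
i=16 t=20 v=8: → [18,22); WM=17
i=17 t=21 v=6: → [18,23); WM=18
i=18 t=21 v=3: → [18,23); WM=18
i=19 t=22 v=3: → [18,24); WM=19
i=20 t=21 v=7: → [18,24); WM=19

[1,4)=2 [7,10)=2 [10,12)=1 [12,17)=4 [18,24)=9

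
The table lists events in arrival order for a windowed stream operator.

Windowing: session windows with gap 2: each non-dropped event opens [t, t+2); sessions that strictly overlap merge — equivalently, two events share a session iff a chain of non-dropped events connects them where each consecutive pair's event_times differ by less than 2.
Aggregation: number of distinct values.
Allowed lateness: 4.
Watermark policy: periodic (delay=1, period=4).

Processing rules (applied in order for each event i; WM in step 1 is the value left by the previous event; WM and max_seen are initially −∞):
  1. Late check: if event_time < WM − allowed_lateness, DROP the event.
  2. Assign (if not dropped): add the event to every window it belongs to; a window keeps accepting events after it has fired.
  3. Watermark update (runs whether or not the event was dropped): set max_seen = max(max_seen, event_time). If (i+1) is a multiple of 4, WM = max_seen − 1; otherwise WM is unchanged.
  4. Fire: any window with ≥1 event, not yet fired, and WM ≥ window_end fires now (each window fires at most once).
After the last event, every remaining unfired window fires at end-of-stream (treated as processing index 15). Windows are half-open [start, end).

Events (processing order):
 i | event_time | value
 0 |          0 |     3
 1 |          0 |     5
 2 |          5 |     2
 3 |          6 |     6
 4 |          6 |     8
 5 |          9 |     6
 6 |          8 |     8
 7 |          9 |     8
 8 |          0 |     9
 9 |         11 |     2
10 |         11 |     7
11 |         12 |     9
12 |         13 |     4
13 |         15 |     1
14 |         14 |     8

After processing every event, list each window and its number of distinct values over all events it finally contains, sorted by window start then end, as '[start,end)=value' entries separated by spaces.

[0,2)=2 [5,8)=3 [8,11)=2 [11,17)=6

i=0 t=0 v=3: → [0,2); WM=−∞
i=1 t=0 v=5: → [0,2); WM=−∞
i=2 t=5 v=2: → [5,7); WM=−∞
i=3 t=6 v=6: → [5,8); WM=5
i=4 t=6 v=8: → [5,8); WM=5
i=5 t=9 v=6: → [9,11); WM=5
i=6 t=8 v=8: → [8,11); WM=5
i=7 t=9 v=8: → [8,11); WM=8
i=8 t=0 v=9: DROP (t<8-4); WM=8
i=9 t=11 v=2: → [11,13); WM=8
i=10 t=11 v=7: → [11,13); WM=8
i=11 t=12 v=9: → [11,14); WM=11
i=12 t=13 v=4: → [11,15); WM=11
i=13 t=15 v=1: → [15,17); WM=11
i=14 t=14 v=8: → [11,17); WM=11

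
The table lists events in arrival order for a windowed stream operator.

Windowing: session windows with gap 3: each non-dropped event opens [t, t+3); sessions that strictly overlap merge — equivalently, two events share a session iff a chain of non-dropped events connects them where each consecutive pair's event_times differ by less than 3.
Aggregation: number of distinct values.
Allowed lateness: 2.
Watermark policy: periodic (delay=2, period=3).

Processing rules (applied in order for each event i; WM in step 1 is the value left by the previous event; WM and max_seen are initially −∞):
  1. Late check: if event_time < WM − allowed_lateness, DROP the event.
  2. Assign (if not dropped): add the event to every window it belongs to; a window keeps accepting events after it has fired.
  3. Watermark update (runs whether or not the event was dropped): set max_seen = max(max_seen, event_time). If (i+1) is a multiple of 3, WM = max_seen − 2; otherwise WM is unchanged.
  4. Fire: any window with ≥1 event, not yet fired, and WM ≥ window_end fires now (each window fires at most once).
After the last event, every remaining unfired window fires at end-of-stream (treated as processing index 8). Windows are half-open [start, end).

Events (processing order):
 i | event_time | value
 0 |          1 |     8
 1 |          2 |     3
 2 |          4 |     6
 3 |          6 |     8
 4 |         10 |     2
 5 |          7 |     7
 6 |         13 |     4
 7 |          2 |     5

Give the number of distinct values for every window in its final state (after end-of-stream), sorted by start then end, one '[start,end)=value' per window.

i=0 t=1 v=8: → [1,4); WM=−∞
i=1 t=2 v=3: → [1,5); WM=−∞
i=2 t=4 v=6: → [1,7); WM=2
i=3 t=6 v=8: → [1,9); WM=2
i=4 t=10 v=2: → [10,13); WM=2
i=5 t=7 v=7: → [1,10); WM=8
i=6 t=13 v=4: → [13,16); WM=8
i=7 t=2 v=5: DROP (t<8-2); WM=8

[1,10)=4 [10,13)=1 [13,16)=1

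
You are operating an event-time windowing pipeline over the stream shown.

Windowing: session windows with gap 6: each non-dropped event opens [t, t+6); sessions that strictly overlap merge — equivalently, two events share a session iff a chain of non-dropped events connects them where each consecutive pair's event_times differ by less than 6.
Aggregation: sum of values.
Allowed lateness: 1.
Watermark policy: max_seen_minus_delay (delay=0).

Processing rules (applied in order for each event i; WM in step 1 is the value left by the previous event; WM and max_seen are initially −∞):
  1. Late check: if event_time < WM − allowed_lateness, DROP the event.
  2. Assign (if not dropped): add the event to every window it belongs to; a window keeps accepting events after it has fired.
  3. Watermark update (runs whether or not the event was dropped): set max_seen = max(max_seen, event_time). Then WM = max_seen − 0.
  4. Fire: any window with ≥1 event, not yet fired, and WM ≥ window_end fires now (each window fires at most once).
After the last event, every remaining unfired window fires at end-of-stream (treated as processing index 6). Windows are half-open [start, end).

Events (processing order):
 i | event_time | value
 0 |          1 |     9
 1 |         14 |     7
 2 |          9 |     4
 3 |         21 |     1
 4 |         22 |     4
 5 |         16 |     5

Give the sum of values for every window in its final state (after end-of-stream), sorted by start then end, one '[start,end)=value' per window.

i=0 t=1 v=9: → [1,7); WM=1
i=1 t=14 v=7: → [14,20); WM=14
i=2 t=9 v=4: DROP (t<14-1); WM=14
i=3 t=21 v=1: → [21,27); WM=21
i=4 t=22 v=4: → [21,28); WM=22
i=5 t=16 v=5: DROP (t<22-1); WM=22

[1,7)=9 [14,20)=7 [21,28)=5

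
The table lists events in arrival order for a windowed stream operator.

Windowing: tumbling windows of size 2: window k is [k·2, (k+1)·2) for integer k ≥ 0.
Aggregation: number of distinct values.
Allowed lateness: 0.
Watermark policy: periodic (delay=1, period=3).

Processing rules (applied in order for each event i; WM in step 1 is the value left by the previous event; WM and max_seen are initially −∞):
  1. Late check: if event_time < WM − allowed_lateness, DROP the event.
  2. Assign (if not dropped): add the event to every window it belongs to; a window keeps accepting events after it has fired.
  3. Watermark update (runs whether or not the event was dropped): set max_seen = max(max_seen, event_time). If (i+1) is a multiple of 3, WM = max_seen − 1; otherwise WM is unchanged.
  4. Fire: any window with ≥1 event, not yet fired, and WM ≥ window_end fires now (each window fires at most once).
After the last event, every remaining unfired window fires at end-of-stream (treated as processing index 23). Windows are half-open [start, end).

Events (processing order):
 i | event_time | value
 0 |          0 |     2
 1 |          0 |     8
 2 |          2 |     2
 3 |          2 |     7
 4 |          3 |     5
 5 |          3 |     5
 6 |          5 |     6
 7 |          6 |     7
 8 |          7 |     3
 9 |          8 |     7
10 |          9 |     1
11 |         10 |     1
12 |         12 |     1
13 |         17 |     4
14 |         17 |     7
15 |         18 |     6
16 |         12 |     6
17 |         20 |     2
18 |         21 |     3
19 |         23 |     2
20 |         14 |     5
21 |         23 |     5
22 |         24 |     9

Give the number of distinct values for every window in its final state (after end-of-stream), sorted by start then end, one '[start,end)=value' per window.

i=0 t=0 v=2: → [0,2); WM=−∞
i=1 t=0 v=8: → [0,2); WM=−∞
i=2 t=2 v=2: → [2,4); WM=1
i=3 t=2 v=7: → [2,4); WM=1
i=4 t=3 v=5: → [2,4); WM=1
i=5 t=3 v=5: → [2,4); WM=2; [0,2) fires=2
i=6 t=5 v=6: → [4,6); WM=2
i=7 t=6 v=7: → [6,8); WM=2
i=8 t=7 v=3: → [6,8); WM=6; [2,4) fires=3 [4,6) fires=1
i=9 t=8 v=7: → [8,10); WM=6
i=10 t=9 v=1: → [8,10); WM=6
i=11 t=10 v=1: → [10,12); WM=9; [6,8) fires=2
i=12 t=12 v=1: → [12,14); WM=9
i=13 t=17 v=4: → [16,18); WM=9
i=14 t=17 v=7: → [16,18); WM=16; [8,10) fires=2 [10,12) fires=1 [12,14) fires=1
i=15 t=18 v=6: → [18,20); WM=16
i=16 t=12 v=6: DROP (t<16-0); WM=16
i=17 t=20 v=2: → [20,22); WM=19; [16,18) fires=2
i=18 t=21 v=3: → [20,22); WM=19
i=19 t=23 v=2: → [22,24); WM=19
i=20 t=14 v=5: DROP (t<19-0); WM=22; [18,20) fires=1 [20,22) fires=2
i=21 t=23 v=5: → [22,24); WM=22
i=22 t=24 v=9: → [24,26); WM=22

[0,2)=2 [2,4)=3 [4,6)=1 [6,8)=2 [8,10)=2 [10,12)=1 [12,14)=1 [16,18)=2 [18,20)=1 [20,22)=2 [22,24)=2 [24,26)=1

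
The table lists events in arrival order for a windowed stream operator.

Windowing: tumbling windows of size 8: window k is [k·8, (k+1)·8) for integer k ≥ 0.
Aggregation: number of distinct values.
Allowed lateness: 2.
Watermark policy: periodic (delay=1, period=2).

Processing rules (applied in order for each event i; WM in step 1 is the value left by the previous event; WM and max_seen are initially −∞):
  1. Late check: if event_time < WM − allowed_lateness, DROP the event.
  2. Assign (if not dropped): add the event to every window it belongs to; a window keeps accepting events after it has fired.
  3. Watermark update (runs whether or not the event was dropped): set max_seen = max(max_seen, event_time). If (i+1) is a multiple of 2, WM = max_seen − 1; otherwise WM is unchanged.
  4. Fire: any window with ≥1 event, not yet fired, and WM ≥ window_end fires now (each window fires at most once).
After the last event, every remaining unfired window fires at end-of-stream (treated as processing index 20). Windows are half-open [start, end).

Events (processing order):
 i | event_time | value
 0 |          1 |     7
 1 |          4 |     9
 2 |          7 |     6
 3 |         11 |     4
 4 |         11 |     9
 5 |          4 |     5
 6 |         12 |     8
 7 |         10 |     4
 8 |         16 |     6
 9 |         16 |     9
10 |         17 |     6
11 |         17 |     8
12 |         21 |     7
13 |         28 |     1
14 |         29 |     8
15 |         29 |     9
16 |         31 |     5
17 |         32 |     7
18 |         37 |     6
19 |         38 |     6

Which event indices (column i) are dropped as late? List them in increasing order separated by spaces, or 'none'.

5

i=0 t=1 v=7: → [0,8); WM=−∞
i=1 t=4 v=9: → [0,8); WM=3
i=2 t=7 v=6: → [0,8); WM=3
i=3 t=11 v=4: → [8,16); WM=10; [0,8) fires=3
i=4 t=11 v=9: → [8,16); WM=10
i=5 t=4 v=5: DROP (t<10-2); WM=10
i=6 t=12 v=8: → [8,16); WM=10
i=7 t=10 v=4: → [8,16); WM=11
i=8 t=16 v=6: → [16,24); WM=11
i=9 t=16 v=9: → [16,24); WM=15
i=10 t=17 v=6: → [16,24); WM=15
i=11 t=17 v=8: → [16,24); WM=16; [8,16) fires=3
i=12 t=21 v=7: → [16,24); WM=16
i=13 t=28 v=1: → [24,32); WM=27; [16,24) fires=4
i=14 t=29 v=8: → [24,32); WM=27
i=15 t=29 v=9: → [24,32); WM=28
i=16 t=31 v=5: → [24,32); WM=28
i=17 t=32 v=7: → [32,40); WM=31
i=18 t=37 v=6: → [32,40); WM=31
i=19 t=38 v=6: → [32,40); WM=37; [24,32) fires=4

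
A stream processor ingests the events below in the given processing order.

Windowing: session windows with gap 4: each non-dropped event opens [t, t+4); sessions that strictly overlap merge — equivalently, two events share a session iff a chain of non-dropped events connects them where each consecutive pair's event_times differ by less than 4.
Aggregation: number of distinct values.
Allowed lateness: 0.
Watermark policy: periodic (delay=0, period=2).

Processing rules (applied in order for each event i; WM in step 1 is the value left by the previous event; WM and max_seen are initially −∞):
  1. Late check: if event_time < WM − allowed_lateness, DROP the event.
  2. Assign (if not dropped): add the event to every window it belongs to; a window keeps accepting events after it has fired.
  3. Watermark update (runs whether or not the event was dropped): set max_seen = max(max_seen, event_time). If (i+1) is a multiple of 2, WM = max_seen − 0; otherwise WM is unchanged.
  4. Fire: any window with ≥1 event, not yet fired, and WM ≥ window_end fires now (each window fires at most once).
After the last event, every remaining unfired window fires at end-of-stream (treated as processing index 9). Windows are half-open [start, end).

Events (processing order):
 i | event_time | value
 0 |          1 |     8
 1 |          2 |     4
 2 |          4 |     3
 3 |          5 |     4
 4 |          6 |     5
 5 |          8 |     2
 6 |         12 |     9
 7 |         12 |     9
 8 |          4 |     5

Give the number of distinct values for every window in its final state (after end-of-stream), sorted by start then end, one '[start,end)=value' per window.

i=0 t=1 v=8: → [1,5); WM=−∞
i=1 t=2 v=4: → [1,6); WM=2
i=2 t=4 v=3: → [1,8); WM=2
i=3 t=5 v=4: → [1,9); WM=5
i=4 t=6 v=5: → [1,10); WM=5
i=5 t=8 v=2: → [1,12); WM=8
i=6 t=12 v=9: → [12,16); WM=8
i=7 t=12 v=9: → [12,16); WM=12
i=8 t=4 v=5: DROP (t<12-0); WM=12

[1,12)=5 [12,16)=1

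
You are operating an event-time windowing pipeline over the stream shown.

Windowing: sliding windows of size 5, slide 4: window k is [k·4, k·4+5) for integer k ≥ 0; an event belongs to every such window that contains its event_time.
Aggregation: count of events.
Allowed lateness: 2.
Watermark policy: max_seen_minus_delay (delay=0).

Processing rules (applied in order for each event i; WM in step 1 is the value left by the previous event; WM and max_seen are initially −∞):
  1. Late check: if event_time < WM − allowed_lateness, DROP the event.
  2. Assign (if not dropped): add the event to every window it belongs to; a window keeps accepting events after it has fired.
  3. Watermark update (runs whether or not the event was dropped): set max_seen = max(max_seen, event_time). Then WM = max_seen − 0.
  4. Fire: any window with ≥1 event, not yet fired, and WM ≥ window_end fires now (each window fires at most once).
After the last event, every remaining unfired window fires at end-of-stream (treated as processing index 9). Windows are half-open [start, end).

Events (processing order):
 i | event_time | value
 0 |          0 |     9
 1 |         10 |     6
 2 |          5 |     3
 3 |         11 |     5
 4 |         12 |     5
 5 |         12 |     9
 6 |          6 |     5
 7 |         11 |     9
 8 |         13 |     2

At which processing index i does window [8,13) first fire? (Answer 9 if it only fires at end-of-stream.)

i=0 t=0 v=9: → [0,5); WM=0
i=1 t=10 v=6: → [8,13); WM=10; [0,5) fires=1
i=2 t=5 v=3: DROP (t<10-2); WM=10
i=3 t=11 v=5: → [8,13); WM=11
i=4 t=12 v=5: → [12,17),[8,13); WM=12
i=5 t=12 v=9: → [12,17),[8,13); WM=12
i=6 t=6 v=5: DROP (t<12-2); WM=12
i=7 t=11 v=9: → [8,13); WM=12
i=8 t=13 v=2: → [12,17); WM=13; [8,13) fires=5

8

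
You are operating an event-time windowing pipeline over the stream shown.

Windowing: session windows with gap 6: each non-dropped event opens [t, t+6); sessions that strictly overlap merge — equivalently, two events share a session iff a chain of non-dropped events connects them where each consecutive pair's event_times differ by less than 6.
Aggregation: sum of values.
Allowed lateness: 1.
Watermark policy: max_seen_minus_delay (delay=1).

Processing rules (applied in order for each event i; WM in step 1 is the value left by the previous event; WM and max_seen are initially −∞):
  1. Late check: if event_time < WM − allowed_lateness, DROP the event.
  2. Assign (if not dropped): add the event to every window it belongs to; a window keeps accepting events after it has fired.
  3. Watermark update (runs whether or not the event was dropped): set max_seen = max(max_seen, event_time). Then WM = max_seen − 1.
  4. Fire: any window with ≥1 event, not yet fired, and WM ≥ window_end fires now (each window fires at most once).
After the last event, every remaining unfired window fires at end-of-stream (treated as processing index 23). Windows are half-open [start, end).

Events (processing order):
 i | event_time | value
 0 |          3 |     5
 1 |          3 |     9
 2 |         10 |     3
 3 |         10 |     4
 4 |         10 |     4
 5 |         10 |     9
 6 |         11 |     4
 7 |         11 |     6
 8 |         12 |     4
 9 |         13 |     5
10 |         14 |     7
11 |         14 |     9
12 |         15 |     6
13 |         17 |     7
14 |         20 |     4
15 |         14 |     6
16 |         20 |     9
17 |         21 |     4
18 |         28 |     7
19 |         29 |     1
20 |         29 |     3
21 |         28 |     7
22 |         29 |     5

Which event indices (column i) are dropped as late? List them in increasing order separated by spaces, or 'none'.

15

i=0 t=3 v=5: → [3,9); WM=2
i=1 t=3 v=9: → [3,9); WM=2
i=2 t=10 v=3: → [10,16); WM=9
i=3 t=10 v=4: → [10,16); WM=9
i=4 t=10 v=4: → [10,16); WM=9
i=5 t=10 v=9: → [10,16); WM=9
i=6 t=11 v=4: → [10,17); WM=10
i=7 t=11 v=6: → [10,17); WM=10
i=8 t=12 v=4: → [10,18); WM=11
i=9 t=13 v=5: → [10,19); WM=12
i=10 t=14 v=7: → [10,20); WM=13
i=11 t=14 v=9: → [10,20); WM=13
i=12 t=15 v=6: → [10,21); WM=14
i=13 t=17 v=7: → [10,23); WM=16
i=14 t=20 v=4: → [10,26); WM=19
i=15 t=14 v=6: DROP (t<19-1); WM=19
i=16 t=20 v=9: → [10,26); WM=19
i=17 t=21 v=4: → [10,27); WM=20
i=18 t=28 v=7: → [28,34); WM=27
i=19 t=29 v=1: → [28,35); WM=28
i=20 t=29 v=3: → [28,35); WM=28
i=21 t=28 v=7: → [28,35); WM=28
i=22 t=29 v=5: → [28,35); WM=28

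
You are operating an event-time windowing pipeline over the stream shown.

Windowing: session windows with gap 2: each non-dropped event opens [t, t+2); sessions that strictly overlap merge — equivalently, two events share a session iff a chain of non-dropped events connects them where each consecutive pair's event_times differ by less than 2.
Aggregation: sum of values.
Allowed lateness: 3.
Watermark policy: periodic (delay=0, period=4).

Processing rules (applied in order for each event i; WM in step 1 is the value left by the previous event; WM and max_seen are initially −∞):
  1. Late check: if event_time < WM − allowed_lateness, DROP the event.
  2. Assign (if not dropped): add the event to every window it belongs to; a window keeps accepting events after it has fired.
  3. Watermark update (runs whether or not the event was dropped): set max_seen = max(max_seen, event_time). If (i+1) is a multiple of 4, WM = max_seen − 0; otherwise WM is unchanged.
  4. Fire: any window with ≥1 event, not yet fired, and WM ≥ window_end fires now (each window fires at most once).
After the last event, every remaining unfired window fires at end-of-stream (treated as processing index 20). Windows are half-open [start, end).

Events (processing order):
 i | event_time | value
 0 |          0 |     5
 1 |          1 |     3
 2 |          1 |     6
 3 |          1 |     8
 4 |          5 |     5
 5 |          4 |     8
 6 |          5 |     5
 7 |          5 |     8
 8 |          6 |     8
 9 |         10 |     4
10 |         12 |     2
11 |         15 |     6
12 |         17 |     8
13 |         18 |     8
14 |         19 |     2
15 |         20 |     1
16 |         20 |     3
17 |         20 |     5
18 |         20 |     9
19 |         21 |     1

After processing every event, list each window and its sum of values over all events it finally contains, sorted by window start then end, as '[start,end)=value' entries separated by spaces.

i=0 t=0 v=5: → [0,2); WM=−∞
i=1 t=1 v=3: → [0,3); WM=−∞
i=2 t=1 v=6: → [0,3); WM=−∞
i=3 t=1 v=8: → [0,3); WM=1
i=4 t=5 v=5: → [5,7); WM=1
i=5 t=4 v=8: → [4,7); WM=1
i=6 t=5 v=5: → [4,7); WM=1
i=7 t=5 v=8: → [4,7); WM=5
i=8 t=6 v=8: → [4,8); WM=5
i=9 t=10 v=4: → [10,12); WM=5
i=10 t=12 v=2: → [12,14); WM=5
i=11 t=15 v=6: → [15,17); WM=15
i=12 t=17 v=8: → [17,19); WM=15
i=13 t=18 v=8: → [17,20); WM=15
i=14 t=19 v=2: → [17,21); WM=15
i=15 t=20 v=1: → [17,22); WM=20
i=16 t=20 v=3: → [17,22); WM=20
i=17 t=20 v=5: → [17,22); WM=20
i=18 t=20 v=9: → [17,22); WM=20
i=19 t=21 v=1: → [17,23); WM=21

[0,3)=22 [4,8)=34 [10,12)=4 [12,14)=2 [15,17)=6 [17,23)=37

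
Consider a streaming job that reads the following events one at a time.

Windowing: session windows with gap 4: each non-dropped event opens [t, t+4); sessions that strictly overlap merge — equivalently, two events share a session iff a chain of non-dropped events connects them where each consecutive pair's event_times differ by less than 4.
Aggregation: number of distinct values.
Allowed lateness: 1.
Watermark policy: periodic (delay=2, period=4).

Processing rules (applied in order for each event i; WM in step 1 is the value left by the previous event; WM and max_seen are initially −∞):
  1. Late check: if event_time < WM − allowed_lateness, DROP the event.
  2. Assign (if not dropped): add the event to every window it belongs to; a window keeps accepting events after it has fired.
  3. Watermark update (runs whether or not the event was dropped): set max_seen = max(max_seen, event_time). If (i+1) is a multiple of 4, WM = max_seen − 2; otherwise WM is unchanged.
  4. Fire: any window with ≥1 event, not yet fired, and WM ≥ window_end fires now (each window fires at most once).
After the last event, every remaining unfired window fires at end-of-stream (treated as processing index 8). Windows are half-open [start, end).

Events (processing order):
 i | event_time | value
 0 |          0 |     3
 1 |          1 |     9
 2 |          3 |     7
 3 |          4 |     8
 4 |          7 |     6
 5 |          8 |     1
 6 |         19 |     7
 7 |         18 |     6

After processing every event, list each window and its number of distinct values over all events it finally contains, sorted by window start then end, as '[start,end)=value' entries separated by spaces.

[0,12)=6 [18,23)=2

i=0 t=0 v=3: → [0,4); WM=−∞
i=1 t=1 v=9: → [0,5); WM=−∞
i=2 t=3 v=7: → [0,7); WM=−∞
i=3 t=4 v=8: → [0,8); WM=2
i=4 t=7 v=6: → [0,11); WM=2
i=5 t=8 v=1: → [0,12); WM=2
i=6 t=19 v=7: → [19,23); WM=2
i=7 t=18 v=6: → [18,23); WM=17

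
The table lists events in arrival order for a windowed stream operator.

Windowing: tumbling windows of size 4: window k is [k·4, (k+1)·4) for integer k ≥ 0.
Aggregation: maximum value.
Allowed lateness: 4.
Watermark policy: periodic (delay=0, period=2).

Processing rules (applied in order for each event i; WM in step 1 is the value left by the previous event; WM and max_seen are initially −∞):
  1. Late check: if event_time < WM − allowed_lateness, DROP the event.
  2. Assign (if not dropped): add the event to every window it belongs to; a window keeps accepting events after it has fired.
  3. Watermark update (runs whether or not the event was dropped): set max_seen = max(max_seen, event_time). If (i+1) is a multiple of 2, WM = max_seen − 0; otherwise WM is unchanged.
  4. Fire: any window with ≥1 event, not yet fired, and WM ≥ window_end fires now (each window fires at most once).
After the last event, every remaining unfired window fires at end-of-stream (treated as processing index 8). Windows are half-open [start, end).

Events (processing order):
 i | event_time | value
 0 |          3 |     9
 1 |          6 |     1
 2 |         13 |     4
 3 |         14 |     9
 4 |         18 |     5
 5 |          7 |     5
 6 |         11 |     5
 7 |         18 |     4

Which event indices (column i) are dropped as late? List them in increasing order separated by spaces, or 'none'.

i=0 t=3 v=9: → [0,4); WM=−∞
i=1 t=6 v=1: → [4,8); WM=6; [0,4) fires=9
i=2 t=13 v=4: → [12,16); WM=6
i=3 t=14 v=9: → [12,16); WM=14; [4,8) fires=1
i=4 t=18 v=5: → [16,20); WM=14
i=5 t=7 v=5: DROP (t<14-4); WM=18; [12,16) fires=9
i=6 t=11 v=5: DROP (t<18-4); WM=18
i=7 t=18 v=4: → [16,20); WM=18

5 6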